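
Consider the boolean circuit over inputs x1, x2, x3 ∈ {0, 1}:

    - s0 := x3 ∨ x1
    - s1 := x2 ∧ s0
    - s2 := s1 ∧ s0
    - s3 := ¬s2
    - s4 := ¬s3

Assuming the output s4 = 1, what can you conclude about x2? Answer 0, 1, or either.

s4 = ¬s3 must be 1, so s3 = 0.
s3 = ¬s2 must be 0, so s2 = 1.
Every assignment with s4 = 1 has x2 = 1; there are 3 such assignment(s).
  x1=0, x2=1, x3=1
  x1=1, x2=1, x3=0
  x1=1, x2=1, x3=1

1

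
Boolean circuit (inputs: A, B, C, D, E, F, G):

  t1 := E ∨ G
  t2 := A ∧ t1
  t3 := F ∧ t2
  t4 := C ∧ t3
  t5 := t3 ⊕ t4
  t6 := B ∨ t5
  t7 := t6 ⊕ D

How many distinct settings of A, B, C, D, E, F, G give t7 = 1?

64

t7 = t6 ⊕ D must be 1, so t6 and D differ.
Enumerating the 128 input combinations, 64 give t7 = 1 and 64 give t7 = 0.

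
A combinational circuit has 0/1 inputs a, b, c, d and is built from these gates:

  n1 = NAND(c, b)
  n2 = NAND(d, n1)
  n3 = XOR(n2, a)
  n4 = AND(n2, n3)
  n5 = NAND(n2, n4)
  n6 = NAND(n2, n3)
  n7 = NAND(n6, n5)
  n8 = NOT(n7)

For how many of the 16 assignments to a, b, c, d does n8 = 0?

5

n8 = NOT(n7) must be 0, so n7 = 1.
n7 = NAND(n6, n5) must be 1, so at least one of n6, n5 is 0.
Satisfying assignments:
  a=0, b=0, c=0, d=0
  a=0, b=0, c=1, d=0
  a=0, b=1, c=0, d=0
  a=0, b=1, c=1, d=0
  a=0, b=1, c=1, d=1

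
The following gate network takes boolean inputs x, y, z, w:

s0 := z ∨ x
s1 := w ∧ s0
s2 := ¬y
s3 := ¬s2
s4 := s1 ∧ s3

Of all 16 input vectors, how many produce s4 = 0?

s4 = s1 ∧ s3 must be 0, so at least one of s1, s3 is 0.
Enumerating the 16 input combinations, 13 give s4 = 0 and 3 give s4 = 1.

13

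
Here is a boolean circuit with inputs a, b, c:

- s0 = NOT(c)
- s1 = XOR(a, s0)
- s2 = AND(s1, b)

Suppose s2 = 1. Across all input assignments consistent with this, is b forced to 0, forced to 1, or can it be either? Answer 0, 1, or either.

s2 = AND(s1, b) must be 1, so both s1 = 1 and b = 1.
s1 = XOR(a, s0) must be 1, so a and s0 differ.
Every assignment with s2 = 1 has b = 1; there are 2 such assignment(s).
  a=0, b=1, c=0
  a=1, b=1, c=1

1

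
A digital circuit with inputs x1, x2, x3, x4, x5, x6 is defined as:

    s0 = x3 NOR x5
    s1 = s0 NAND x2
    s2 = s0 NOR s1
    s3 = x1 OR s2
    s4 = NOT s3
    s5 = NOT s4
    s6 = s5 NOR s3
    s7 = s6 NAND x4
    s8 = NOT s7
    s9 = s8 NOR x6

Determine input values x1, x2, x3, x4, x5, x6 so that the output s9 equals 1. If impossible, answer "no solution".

x1=1, x2=1, x3=1, x4=1, x5=0, x6=0

s9 = s8 NOR x6 must be 1, so both s8 = 0 and x6 = 0.
s8 = NOT s7 must be 0, so s7 = 1.
s7 = s6 NAND x4 must be 1, so at least one of s6, x4 is 0.
Check with x1=1, x2=1, x3=1, x4=1, x5=0, x6=0:
s0 = x3 NOR x5 = 1 NOR 0 = 0
s1 = s0 NAND x2 = 0 NAND 1 = 1
s2 = s0 NOR s1 = 0 NOR 1 = 0
s3 = x1 OR s2 = 1 OR 0 = 1
s4 = NOT s3 = NOT 1 = 0
s5 = NOT s4 = NOT 0 = 1
s6 = s5 NOR s3 = 1 NOR 1 = 0
s7 = s6 NAND x4 = 0 NAND 1 = 1
s8 = NOT s7 = NOT 1 = 0
s9 = s8 NOR x6 = 0 NOR 0 = 1
So s9 = 1 as required.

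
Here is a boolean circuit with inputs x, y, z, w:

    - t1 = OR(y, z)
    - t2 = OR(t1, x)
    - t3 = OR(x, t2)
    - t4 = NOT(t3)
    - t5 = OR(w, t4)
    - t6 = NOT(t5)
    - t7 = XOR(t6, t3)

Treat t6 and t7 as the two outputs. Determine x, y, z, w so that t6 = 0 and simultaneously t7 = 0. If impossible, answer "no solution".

x=0, y=0, z=0, w=1

Check with x=0, y=0, z=0, w=1:
t1 = OR(y, z) = OR(0, 0) = 0
t2 = OR(t1, x) = OR(0, 0) = 0
t3 = OR(x, t2) = OR(0, 0) = 0
t4 = NOT(t3) = NOT 0 = 1
t5 = OR(w, t4) = OR(1, 1) = 1
t6 = NOT(t5) = NOT 1 = 0
t7 = XOR(t6, t3) = XOR(0, 0) = 0
So t6 = 0 and t7 = 0.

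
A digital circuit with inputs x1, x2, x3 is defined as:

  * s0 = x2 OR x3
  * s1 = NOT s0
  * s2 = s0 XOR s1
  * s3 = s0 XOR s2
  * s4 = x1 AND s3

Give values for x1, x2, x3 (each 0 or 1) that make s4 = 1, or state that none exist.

Check with x1=1, x2=0, x3=0:
s0 = x2 OR x3 = 0 OR 0 = 0
s1 = NOT s0 = NOT 0 = 1
s2 = s0 XOR s1 = 0 XOR 1 = 1
s3 = s0 XOR s2 = 0 XOR 1 = 1
s4 = x1 AND s3 = 1 AND 1 = 1
So s4 = 1 as required.

x1=1, x2=0, x3=0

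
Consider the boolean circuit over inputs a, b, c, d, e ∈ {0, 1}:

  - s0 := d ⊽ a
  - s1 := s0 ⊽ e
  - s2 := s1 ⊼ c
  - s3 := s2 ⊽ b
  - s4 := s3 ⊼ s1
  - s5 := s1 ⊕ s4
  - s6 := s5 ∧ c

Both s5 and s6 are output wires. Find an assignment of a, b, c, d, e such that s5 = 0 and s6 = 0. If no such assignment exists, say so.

Check with a=0, b=0, c=0, d=1, e=0:
s0 = d ⊽ a = 1 ⊽ 0 = 0
s1 = s0 ⊽ e = 0 ⊽ 0 = 1
s2 = s1 ⊼ c = 1 ⊼ 0 = 1
s3 = s2 ⊽ b = 1 ⊽ 0 = 0
s4 = s3 ⊼ s1 = 0 ⊼ 1 = 1
s5 = s1 ⊕ s4 = 1 ⊕ 1 = 0
s6 = s5 ∧ c = 0 ∧ 0 = 0
So s5 = 0 and s6 = 0.

a=0, b=0, c=0, d=1, e=0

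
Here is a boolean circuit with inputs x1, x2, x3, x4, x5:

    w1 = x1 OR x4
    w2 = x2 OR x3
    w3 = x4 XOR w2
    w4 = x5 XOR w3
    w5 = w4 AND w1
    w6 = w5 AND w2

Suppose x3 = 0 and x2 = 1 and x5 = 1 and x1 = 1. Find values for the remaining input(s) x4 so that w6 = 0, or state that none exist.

x4=0

w6 = w5 AND w2 must be 0, so at least one of w5, w2 is 0.
Check with x3 = 0 and x2 = 1 and x5 = 1 and x1 = 1 and x4=0:
w1 = x1 OR x4 = 1 OR 0 = 1
w2 = x2 OR x3 = 1 OR 0 = 1
w3 = x4 XOR w2 = 0 XOR 1 = 1
w4 = x5 XOR w3 = 1 XOR 1 = 0
w5 = w4 AND w1 = 0 AND 1 = 0
w6 = w5 AND w2 = 0 AND 1 = 0
So w6 = 0.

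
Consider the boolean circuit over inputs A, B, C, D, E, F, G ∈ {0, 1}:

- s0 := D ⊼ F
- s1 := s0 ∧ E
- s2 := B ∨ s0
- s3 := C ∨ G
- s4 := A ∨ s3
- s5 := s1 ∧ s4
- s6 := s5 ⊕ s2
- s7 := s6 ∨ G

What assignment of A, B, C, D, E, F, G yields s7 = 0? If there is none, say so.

s7 = s6 ∨ G must be 0, so both s6 = 0 and G = 0.
Check with A=0 B=0 C=1 D=1 E=1 F=0 G=0:
s0 = D ⊼ F = 1 ⊼ 0 = 1
s1 = s0 ∧ E = 1 ∧ 1 = 1
s2 = B ∨ s0 = 0 ∨ 1 = 1
s3 = C ∨ G = 1 ∨ 0 = 1
s4 = A ∨ s3 = 0 ∨ 1 = 1
s5 = s1 ∧ s4 = 1 ∧ 1 = 1
s6 = s5 ⊕ s2 = 1 ⊕ 1 = 0
s7 = s6 ∨ G = 0 ∨ 0 = 0
So s7 = 0 as required.

A=0 B=0 C=1 D=1 E=1 F=0 G=0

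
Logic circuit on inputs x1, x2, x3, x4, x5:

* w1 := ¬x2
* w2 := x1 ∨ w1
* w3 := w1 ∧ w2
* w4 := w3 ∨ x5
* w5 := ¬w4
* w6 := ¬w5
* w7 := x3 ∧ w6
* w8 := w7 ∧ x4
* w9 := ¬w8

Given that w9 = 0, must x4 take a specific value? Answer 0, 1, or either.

w9 = ¬w8 must be 0, so w8 = 1.
w8 = w7 ∧ x4 must be 1, so both w7 = 1 and x4 = 1.
Every assignment with w9 = 0 has x4 = 1; there are 6 such assignment(s).

1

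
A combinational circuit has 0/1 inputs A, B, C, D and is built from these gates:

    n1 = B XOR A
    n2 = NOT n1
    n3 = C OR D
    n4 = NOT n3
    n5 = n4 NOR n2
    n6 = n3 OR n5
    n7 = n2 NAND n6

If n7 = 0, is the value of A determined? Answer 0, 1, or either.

Both values of A occur among assignments with n7 = 0:
  A=0: A=0, B=0, C=0, D=1
  A=1: A=1, B=1, C=0, D=1

either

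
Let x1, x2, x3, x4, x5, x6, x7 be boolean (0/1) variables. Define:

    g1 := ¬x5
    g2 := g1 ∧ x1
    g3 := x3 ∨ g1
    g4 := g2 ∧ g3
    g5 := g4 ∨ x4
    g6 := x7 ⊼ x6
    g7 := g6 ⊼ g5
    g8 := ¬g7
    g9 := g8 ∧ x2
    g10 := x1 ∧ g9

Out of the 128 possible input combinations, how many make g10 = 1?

g10 = x1 ∧ g9 must be 1, so both x1 = 1 and g9 = 1.
g9 = g8 ∧ x2 must be 1, so both g8 = 1 and x2 = 1.
g8 = ¬g7 must be 1, so g7 = 0.
Enumerating the 128 input combinations, 18 give g10 = 1 and 110 give g10 = 0.

18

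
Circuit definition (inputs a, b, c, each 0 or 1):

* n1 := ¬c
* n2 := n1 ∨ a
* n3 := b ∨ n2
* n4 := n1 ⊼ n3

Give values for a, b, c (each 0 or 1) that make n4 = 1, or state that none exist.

n4 = n1 ⊼ n3 must be 1, so at least one of n1, n3 is 0.
Check with a=1, b=0, c=1:
n1 = ¬c = ¬1 = 0
n2 = n1 ∨ a = 0 ∨ 1 = 1
n3 = b ∨ n2 = 0 ∨ 1 = 1
n4 = n1 ⊼ n3 = 0 ⊼ 1 = 1
So n4 = 1 as required.

a=1, b=0, c=1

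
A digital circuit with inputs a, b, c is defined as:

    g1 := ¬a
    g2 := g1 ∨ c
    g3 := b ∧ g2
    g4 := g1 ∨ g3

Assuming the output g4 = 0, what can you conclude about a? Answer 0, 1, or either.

1

g4 = g1 ∨ g3 must be 0, so both g1 = 0 and g3 = 0.
Every assignment with g4 = 0 has a = 1; there are 3 such assignment(s).
  a=1, b=0, c=0
  a=1, b=0, c=1
  a=1, b=1, c=0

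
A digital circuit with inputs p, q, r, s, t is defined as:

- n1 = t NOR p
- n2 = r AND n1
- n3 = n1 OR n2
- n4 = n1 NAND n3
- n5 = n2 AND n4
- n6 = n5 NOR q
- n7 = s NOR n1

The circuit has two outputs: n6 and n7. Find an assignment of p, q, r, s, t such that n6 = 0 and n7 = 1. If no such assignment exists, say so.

p=1 q=1 r=1 s=0 t=0

Check with p=1 q=1 r=1 s=0 t=0:
n1 = t NOR p = 0 NOR 1 = 0
n2 = r AND n1 = 1 AND 0 = 0
n3 = n1 OR n2 = 0 OR 0 = 0
n4 = n1 NAND n3 = 0 NAND 0 = 1
n5 = n2 AND n4 = 0 AND 1 = 0
n6 = n5 NOR q = 0 NOR 1 = 0
n7 = s NOR n1 = 0 NOR 0 = 1
So n6 = 0 and n7 = 1.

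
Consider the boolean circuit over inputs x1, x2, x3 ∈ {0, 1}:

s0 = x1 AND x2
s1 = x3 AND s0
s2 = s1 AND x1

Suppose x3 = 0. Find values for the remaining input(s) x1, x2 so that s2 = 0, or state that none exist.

s2 = s1 AND x1 must be 0, so at least one of s1, x1 is 0.
Check with x3 = 0 and x1=0, x2=1:
s0 = x1 AND x2 = 0 AND 1 = 0
s1 = x3 AND s0 = 0 AND 0 = 0
s2 = s1 AND x1 = 0 AND 0 = 0
So s2 = 0.

x1=0 x2=1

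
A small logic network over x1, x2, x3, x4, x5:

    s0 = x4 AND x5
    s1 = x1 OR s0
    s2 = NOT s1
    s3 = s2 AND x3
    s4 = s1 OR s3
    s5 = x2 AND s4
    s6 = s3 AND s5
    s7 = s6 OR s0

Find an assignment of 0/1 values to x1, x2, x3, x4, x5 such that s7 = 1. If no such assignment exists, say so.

s7 = s6 OR s0 must be 1, so at least one of s6, s0 is 1.
Check with x1=1 x2=0 x3=0 x4=1 x5=1:
s0 = x4 AND x5 = 1 AND 1 = 1
s1 = x1 OR s0 = 1 OR 1 = 1
s2 = NOT s1 = NOT 1 = 0
s3 = s2 AND x3 = 0 AND 0 = 0
s4 = s1 OR s3 = 1 OR 0 = 1
s5 = x2 AND s4 = 0 AND 1 = 0
s6 = s3 AND s5 = 0 AND 0 = 0
s7 = s6 OR s0 = 0 OR 1 = 1
So s7 = 1 as required.

x1=1 x2=0 x3=0 x4=1 x5=1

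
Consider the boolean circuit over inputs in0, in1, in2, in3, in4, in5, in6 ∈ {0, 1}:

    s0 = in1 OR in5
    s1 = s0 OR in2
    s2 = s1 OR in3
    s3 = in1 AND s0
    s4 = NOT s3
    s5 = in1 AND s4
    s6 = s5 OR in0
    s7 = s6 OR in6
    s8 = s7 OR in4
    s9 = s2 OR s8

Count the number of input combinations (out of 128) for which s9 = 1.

s9 = s2 OR s8 must be 1, so at least one of s2, s8 is 1.
Enumerating the 128 input combinations, 127 give s9 = 1 and 1 give s9 = 0.

127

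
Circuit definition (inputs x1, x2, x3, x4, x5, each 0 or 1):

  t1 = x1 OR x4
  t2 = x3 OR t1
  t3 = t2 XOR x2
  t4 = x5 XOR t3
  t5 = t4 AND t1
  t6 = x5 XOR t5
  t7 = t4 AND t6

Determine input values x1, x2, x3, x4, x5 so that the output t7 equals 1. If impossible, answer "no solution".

t7 = t4 AND t6 must be 1, so both t4 = 1 and t6 = 1.
t4 = x5 XOR t3 must be 1, so x5 and t3 differ.
Check with x1=0, x2=1, x3=1, x4=0, x5=1:
t1 = x1 OR x4 = 0 OR 0 = 0
t2 = x3 OR t1 = 1 OR 0 = 1
t3 = t2 XOR x2 = 1 XOR 1 = 0
t4 = x5 XOR t3 = 1 XOR 0 = 1
t5 = t4 AND t1 = 1 AND 0 = 0
t6 = x5 XOR t5 = 1 XOR 0 = 1
t7 = t4 AND t6 = 1 AND 1 = 1
So t7 = 1 as required.

x1=0, x2=1, x3=1, x4=0, x5=1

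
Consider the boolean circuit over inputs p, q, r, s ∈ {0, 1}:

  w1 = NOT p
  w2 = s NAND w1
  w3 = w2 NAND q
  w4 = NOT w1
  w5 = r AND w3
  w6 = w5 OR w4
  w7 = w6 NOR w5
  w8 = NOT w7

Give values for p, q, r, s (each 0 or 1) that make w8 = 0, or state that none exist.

p=0 q=1 r=0 s=0

w8 = NOT w7 must be 0, so w7 = 1.
w7 = w6 NOR w5 must be 1, so both w6 = 0 and w5 = 0.
Check with p=0 q=1 r=0 s=0:
w1 = NOT p = NOT 0 = 1
w2 = s NAND w1 = 0 NAND 1 = 1
w3 = w2 NAND q = 1 NAND 1 = 0
w4 = NOT w1 = NOT 1 = 0
w5 = r AND w3 = 0 AND 0 = 0
w6 = w5 OR w4 = 0 OR 0 = 0
w7 = w6 NOR w5 = 0 NOR 0 = 1
w8 = NOT w7 = NOT 1 = 0
So w8 = 0 as required.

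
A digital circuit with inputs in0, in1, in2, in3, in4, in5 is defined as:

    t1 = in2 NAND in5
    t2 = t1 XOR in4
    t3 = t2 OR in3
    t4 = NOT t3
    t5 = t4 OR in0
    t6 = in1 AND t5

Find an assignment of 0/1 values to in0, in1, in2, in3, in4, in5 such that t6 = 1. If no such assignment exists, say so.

in0=0, in1=1, in2=0, in3=0, in4=1, in5=0

Check with in0=0, in1=1, in2=0, in3=0, in4=1, in5=0:
t1 = in2 NAND in5 = 0 NAND 0 = 1
t2 = t1 XOR in4 = 1 XOR 1 = 0
t3 = t2 OR in3 = 0 OR 0 = 0
t4 = NOT t3 = NOT 0 = 1
t5 = t4 OR in0 = 1 OR 0 = 1
t6 = in1 AND t5 = 1 AND 1 = 1
So t6 = 1 as required.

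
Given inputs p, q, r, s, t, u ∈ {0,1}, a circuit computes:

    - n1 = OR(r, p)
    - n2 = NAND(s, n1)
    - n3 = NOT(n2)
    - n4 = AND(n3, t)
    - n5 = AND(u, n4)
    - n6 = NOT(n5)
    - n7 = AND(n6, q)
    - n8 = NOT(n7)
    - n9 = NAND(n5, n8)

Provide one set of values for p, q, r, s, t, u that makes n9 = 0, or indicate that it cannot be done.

Check with p=0, q=1, r=1, s=1, t=1, u=1:
n1 = OR(r, p) = OR(1, 0) = 1
n2 = NAND(s, n1) = NAND(1, 1) = 0
n3 = NOT(n2) = NOT 0 = 1
n4 = AND(n3, t) = AND(1, 1) = 1
n5 = AND(u, n4) = AND(1, 1) = 1
n6 = NOT(n5) = NOT 1 = 0
n7 = AND(n6, q) = AND(0, 1) = 0
n8 = NOT(n7) = NOT 0 = 1
n9 = NAND(n5, n8) = NAND(1, 1) = 0
So n9 = 0 as required.

p=0, q=1, r=1, s=1, t=1, u=1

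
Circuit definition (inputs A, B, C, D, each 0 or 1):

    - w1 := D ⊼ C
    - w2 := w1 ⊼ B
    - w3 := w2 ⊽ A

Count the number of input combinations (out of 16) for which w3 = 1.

w3 = w2 ⊽ A must be 1, so both w2 = 0 and A = 0.
w2 = w1 ⊼ B must be 0, so both w1 = 1 and B = 1.
w1 = D ⊼ C must be 1, so at least one of D, C is 0.
Satisfying assignments:
  A=0, B=1, C=0, D=0
  A=0, B=1, C=0, D=1
  A=0, B=1, C=1, D=0

3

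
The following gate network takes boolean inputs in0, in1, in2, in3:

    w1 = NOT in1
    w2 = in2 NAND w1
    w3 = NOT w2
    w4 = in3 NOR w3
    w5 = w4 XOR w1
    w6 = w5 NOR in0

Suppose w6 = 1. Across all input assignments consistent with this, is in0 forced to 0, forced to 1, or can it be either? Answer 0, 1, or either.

w6 = w5 NOR in0 must be 1, so both w5 = 0 and in0 = 0.
Every assignment with w6 = 1 has in0 = 0; there are 3 such assignment(s).
  in0=0, in1=0, in2=0, in3=0
  in0=0, in1=1, in2=0, in3=1
  in0=0, in1=1, in2=1, in3=1

0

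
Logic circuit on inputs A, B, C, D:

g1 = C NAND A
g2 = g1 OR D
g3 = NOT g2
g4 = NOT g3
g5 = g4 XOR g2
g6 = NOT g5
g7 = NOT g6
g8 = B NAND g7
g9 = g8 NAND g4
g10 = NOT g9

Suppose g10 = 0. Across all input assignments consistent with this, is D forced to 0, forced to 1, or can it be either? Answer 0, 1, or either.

g10 = NOT g9 must be 0, so g9 = 1.
g9 = g8 NAND g4 must be 1, so at least one of g8, g4 is 0.
Every assignment with g10 = 0 has D = 0; there are 2 such assignment(s).
  A=1, B=0, C=1, D=0
  A=1, B=1, C=1, D=0

0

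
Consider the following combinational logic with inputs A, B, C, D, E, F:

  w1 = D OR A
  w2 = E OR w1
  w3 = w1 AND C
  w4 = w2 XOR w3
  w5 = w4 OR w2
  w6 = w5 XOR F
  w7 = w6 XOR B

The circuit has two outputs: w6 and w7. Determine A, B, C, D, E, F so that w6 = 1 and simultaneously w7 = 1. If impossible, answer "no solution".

Check with A=1 B=0 C=1 D=0 E=0 F=0:
w1 = D OR A = 0 OR 1 = 1
w2 = E OR w1 = 0 OR 1 = 1
w3 = w1 AND C = 1 AND 1 = 1
w4 = w2 XOR w3 = 1 XOR 1 = 0
w5 = w4 OR w2 = 0 OR 1 = 1
w6 = w5 XOR F = 1 XOR 0 = 1
w7 = w6 XOR B = 1 XOR 0 = 1
So w6 = 1 and w7 = 1.

A=1 B=0 C=1 D=0 E=0 F=0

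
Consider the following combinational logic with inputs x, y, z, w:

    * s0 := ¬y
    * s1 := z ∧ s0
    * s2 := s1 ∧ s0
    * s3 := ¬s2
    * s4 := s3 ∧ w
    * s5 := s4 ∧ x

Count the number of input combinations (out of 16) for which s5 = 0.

s5 = s4 ∧ x must be 0, so at least one of s4, x is 0.
Enumerating the 16 input combinations, 13 give s5 = 0 and 3 give s5 = 1.

13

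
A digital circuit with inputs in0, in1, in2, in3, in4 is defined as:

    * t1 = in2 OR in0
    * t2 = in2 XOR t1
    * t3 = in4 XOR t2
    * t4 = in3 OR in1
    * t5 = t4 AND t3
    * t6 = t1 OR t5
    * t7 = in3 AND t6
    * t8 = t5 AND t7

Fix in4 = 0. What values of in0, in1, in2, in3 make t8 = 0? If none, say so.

Check with in4 = 0 and in0=0, in1=1, in2=1, in3=1:
t1 = in2 OR in0 = 1 OR 0 = 1
t2 = in2 XOR t1 = 1 XOR 1 = 0
t3 = in4 XOR t2 = 0 XOR 0 = 0
t4 = in3 OR in1 = 1 OR 1 = 1
t5 = t4 AND t3 = 1 AND 0 = 0
t6 = t1 OR t5 = 1 OR 0 = 1
t7 = in3 AND t6 = 1 AND 1 = 1
t8 = t5 AND t7 = 0 AND 1 = 0
So t8 = 0.

in0=0 in1=1 in2=1 in3=1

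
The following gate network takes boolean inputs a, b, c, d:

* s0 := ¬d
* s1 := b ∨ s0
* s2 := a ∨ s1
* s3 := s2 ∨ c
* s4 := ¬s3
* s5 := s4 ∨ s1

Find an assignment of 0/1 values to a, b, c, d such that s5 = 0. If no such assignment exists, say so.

a=1, b=0, c=1, d=1

s5 = s4 ∨ s1 must be 0, so both s4 = 0 and s1 = 0.
s4 = ¬s3 must be 0, so s3 = 1.
s1 = b ∨ s0 must be 0, so both b = 0 and s0 = 0.
Check with a=1, b=0, c=1, d=1:
s0 = ¬d = ¬1 = 0
s1 = b ∨ s0 = 0 ∨ 0 = 0
s2 = a ∨ s1 = 1 ∨ 0 = 1
s3 = s2 ∨ c = 1 ∨ 1 = 1
s4 = ¬s3 = ¬1 = 0
s5 = s4 ∨ s1 = 0 ∨ 0 = 0
So s5 = 0 as required.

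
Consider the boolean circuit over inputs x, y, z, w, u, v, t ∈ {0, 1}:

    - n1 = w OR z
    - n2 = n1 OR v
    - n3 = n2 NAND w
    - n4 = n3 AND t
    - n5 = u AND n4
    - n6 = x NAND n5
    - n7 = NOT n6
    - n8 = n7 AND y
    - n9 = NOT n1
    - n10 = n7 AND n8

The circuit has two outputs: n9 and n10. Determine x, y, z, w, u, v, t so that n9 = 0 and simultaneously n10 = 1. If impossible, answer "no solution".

Check with x=1, y=1, z=1, w=0, u=1, v=0, t=1:
n1 = w OR z = 0 OR 1 = 1
n2 = n1 OR v = 1 OR 0 = 1
n3 = n2 NAND w = 1 NAND 0 = 1
n4 = n3 AND t = 1 AND 1 = 1
n5 = u AND n4 = 1 AND 1 = 1
n6 = x NAND n5 = 1 NAND 1 = 0
n7 = NOT n6 = NOT 0 = 1
n8 = n7 AND y = 1 AND 1 = 1
n9 = NOT n1 = NOT 1 = 0
n10 = n7 AND n8 = 1 AND 1 = 1
So n9 = 0 and n10 = 1.

x=1, y=1, z=1, w=0, u=1, v=0, t=1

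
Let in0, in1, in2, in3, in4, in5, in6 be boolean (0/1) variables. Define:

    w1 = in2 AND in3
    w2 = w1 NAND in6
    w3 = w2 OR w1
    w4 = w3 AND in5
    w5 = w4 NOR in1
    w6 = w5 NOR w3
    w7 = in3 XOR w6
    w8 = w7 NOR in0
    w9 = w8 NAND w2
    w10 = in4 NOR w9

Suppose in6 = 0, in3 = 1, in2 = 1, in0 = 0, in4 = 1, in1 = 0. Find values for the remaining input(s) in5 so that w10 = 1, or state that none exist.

With in6 = 0, in3 = 1, in2 = 1, in0 = 0, in4 = 1, in1 = 0 fixed, none of the 2 settings of in5 give w10 = 1.
For example, with in5=1:
w1 = in2 AND in3 = 1 AND 1 = 1
w2 = w1 NAND in6 = 1 NAND 0 = 1
w3 = w2 OR w1 = 1 OR 1 = 1
w4 = w3 AND in5 = 1 AND 1 = 1
w5 = w4 NOR in1 = 1 NOR 0 = 0
w6 = w5 NOR w3 = 0 NOR 1 = 0
w7 = in3 XOR w6 = 1 XOR 0 = 1
w8 = w7 NOR in0 = 1 NOR 0 = 0
w9 = w8 NAND w2 = 0 NAND 1 = 1
w10 = in4 NOR w9 = 1 NOR 1 = 0
giving w10 = 0 ≠ 1.

no solution exists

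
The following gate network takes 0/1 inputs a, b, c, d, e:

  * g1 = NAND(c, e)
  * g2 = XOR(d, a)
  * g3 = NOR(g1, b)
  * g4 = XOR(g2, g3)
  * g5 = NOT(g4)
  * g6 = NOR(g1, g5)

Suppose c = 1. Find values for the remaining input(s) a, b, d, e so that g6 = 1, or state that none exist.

a=1, b=1, d=0, e=1

Check with c = 1 and a=1, b=1, d=0, e=1:
g1 = NAND(c, e) = NAND(1, 1) = 0
g2 = XOR(d, a) = XOR(0, 1) = 1
g3 = NOR(g1, b) = NOR(0, 1) = 0
g4 = XOR(g2, g3) = XOR(1, 0) = 1
g5 = NOT(g4) = NOT 1 = 0
g6 = NOR(g1, g5) = NOR(0, 0) = 1
So g6 = 1.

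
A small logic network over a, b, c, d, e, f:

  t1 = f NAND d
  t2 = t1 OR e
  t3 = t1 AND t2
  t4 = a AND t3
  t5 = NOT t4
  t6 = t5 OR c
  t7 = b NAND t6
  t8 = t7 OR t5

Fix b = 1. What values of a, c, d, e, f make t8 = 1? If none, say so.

a=1, c=0, d=0, e=0, f=1

t8 = t7 OR t5 must be 1, so at least one of t7, t5 is 1.
Check with b = 1 and a=1, c=0, d=0, e=0, f=1:
t1 = f NAND d = 1 NAND 0 = 1
t2 = t1 OR e = 1 OR 0 = 1
t3 = t1 AND t2 = 1 AND 1 = 1
t4 = a AND t3 = 1 AND 1 = 1
t5 = NOT t4 = NOT 1 = 0
t6 = t5 OR c = 0 OR 0 = 0
t7 = b NAND t6 = 1 NAND 0 = 1
t8 = t7 OR t5 = 1 OR 0 = 1
So t8 = 1.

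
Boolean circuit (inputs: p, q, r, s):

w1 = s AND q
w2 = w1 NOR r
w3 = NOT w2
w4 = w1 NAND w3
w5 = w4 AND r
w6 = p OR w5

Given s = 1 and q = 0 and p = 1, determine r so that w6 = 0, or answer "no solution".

With s = 1 and q = 0 and p = 1 fixed, none of the 2 settings of r give w6 = 0.
For example, with r=0:
w1 = s AND q = 1 AND 0 = 0
w2 = w1 NOR r = 0 NOR 0 = 1
w3 = NOT w2 = NOT 1 = 0
w4 = w1 NAND w3 = 0 NAND 0 = 1
w5 = w4 AND r = 1 AND 0 = 0
w6 = p OR w5 = 1 OR 0 = 1
giving w6 = 1 ≠ 0.

no solution exists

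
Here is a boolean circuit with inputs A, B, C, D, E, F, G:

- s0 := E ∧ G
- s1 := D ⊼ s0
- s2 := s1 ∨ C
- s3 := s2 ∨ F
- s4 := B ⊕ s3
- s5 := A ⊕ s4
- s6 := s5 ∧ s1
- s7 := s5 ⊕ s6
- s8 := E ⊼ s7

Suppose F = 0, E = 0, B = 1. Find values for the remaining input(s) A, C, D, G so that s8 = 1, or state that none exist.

A=0 C=0 D=0 G=0

s8 = E ⊼ s7 must be 1, so at least one of E, s7 is 0.
Check with F = 0, E = 0, B = 1 and A=0, C=0, D=0, G=0:
s0 = E ∧ G = 0 ∧ 0 = 0
s1 = D ⊼ s0 = 0 ⊼ 0 = 1
s2 = s1 ∨ C = 1 ∨ 0 = 1
s3 = s2 ∨ F = 1 ∨ 0 = 1
s4 = B ⊕ s3 = 1 ⊕ 1 = 0
s5 = A ⊕ s4 = 0 ⊕ 0 = 0
s6 = s5 ∧ s1 = 0 ∧ 1 = 0
s7 = s5 ⊕ s6 = 0 ⊕ 0 = 0
s8 = E ⊼ s7 = 0 ⊼ 0 = 1
So s8 = 1.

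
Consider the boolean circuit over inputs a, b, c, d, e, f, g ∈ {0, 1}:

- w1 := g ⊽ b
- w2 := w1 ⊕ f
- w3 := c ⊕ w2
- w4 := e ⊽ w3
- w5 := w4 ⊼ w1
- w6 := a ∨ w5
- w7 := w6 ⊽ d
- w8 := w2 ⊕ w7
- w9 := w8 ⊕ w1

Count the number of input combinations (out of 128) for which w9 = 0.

w9 = w8 ⊕ w1 must be 0, so w8 and w1 are equal.
Enumerating the 128 input combinations, 64 give w9 = 0 and 64 give w9 = 1.

64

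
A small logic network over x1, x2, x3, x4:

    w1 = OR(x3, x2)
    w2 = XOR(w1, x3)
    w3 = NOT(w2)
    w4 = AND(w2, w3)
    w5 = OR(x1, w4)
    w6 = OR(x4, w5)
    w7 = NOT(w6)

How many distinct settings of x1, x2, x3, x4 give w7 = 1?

4

w7 = NOT(w6) must be 1, so w6 = 0.
Enumerating the 16 input combinations, 4 give w7 = 1 and 12 give w7 = 0.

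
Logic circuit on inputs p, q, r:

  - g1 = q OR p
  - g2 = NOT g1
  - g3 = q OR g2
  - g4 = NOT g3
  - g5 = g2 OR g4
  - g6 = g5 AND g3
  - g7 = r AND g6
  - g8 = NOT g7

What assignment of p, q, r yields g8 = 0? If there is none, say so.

p=0, q=0, r=1

g8 = NOT g7 must be 0, so g7 = 1.
g7 = r AND g6 must be 1, so both r = 1 and g6 = 1.
Check with p=0, q=0, r=1:
g1 = q OR p = 0 OR 0 = 0
g2 = NOT g1 = NOT 0 = 1
g3 = q OR g2 = 0 OR 1 = 1
g4 = NOT g3 = NOT 1 = 0
g5 = g2 OR g4 = 1 OR 0 = 1
g6 = g5 AND g3 = 1 AND 1 = 1
g7 = r AND g6 = 1 AND 1 = 1
g8 = NOT g7 = NOT 1 = 0
So g8 = 0 as required.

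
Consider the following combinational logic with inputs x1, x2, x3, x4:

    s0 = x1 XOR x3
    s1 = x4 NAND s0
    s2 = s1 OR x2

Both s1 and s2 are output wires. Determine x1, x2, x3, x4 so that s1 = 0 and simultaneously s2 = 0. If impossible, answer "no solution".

x1=1 x2=0 x3=0 x4=1

Check with x1=1 x2=0 x3=0 x4=1:
s0 = x1 XOR x3 = 1 XOR 0 = 1
s1 = x4 NAND s0 = 1 NAND 1 = 0
s2 = s1 OR x2 = 0 OR 0 = 0
So s1 = 0 and s2 = 0.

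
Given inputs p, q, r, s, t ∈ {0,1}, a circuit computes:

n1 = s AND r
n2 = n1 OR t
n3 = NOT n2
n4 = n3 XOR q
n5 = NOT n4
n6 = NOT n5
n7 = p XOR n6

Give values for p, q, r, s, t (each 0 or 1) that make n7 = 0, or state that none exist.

p=0, q=1, r=0, s=1, t=0

n7 = p XOR n6 must be 0, so p and n6 are equal.
Check with p=0, q=1, r=0, s=1, t=0:
n1 = s AND r = 1 AND 0 = 0
n2 = n1 OR t = 0 OR 0 = 0
n3 = NOT n2 = NOT 0 = 1
n4 = n3 XOR q = 1 XOR 1 = 0
n5 = NOT n4 = NOT 0 = 1
n6 = NOT n5 = NOT 1 = 0
n7 = p XOR n6 = 0 XOR 0 = 0
So n7 = 0 as required.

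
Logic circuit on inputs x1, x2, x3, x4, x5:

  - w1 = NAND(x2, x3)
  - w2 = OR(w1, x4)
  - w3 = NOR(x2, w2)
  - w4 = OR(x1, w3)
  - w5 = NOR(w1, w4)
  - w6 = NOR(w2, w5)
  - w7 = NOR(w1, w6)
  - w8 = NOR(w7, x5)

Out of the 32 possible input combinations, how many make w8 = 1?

13

w8 = NOR(w7, x5) must be 1, so both w7 = 0 and x5 = 0.
w7 = NOR(w1, w6) must be 0, so at least one of w1, w6 is 1.
Enumerating the 32 input combinations, 13 give w8 = 1 and 19 give w8 = 0.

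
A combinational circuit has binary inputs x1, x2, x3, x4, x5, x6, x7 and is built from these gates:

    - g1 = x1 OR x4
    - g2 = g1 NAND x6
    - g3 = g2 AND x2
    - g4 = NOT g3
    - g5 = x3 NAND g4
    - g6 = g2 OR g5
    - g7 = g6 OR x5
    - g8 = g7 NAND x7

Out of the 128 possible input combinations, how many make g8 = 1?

70

g8 = g7 NAND x7 must be 1, so at least one of g7, x7 is 0.
Enumerating the 128 input combinations, 70 give g8 = 1 and 58 give g8 = 0.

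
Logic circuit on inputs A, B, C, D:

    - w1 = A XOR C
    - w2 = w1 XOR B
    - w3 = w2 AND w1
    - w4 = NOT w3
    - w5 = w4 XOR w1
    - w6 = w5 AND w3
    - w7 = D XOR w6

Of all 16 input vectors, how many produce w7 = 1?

w7 = D XOR w6 must be 1, so D and w6 differ.
Enumerating the 16 input combinations, 8 give w7 = 1 and 8 give w7 = 0.

8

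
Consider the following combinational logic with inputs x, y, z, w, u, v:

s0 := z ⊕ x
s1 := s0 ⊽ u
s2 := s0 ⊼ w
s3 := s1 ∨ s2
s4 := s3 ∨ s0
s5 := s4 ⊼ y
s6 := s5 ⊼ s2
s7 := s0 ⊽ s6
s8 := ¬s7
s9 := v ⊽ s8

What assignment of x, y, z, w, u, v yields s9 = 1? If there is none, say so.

s9 = v ⊽ s8 must be 1, so both v = 0 and s8 = 0.
s8 = ¬s7 must be 0, so s7 = 1.
Check with x=1 y=0 z=1 w=1 u=1 v=0:
s0 = z ⊕ x = 1 ⊕ 1 = 0
s1 = s0 ⊽ u = 0 ⊽ 1 = 0
s2 = s0 ⊼ w = 0 ⊼ 1 = 1
s3 = s1 ∨ s2 = 0 ∨ 1 = 1
s4 = s3 ∨ s0 = 1 ∨ 0 = 1
s5 = s4 ⊼ y = 1 ⊼ 0 = 1
s6 = s5 ⊼ s2 = 1 ⊼ 1 = 0
s7 = s0 ⊽ s6 = 0 ⊽ 0 = 1
s8 = ¬s7 = ¬1 = 0
s9 = v ⊽ s8 = 0 ⊽ 0 = 1
So s9 = 1 as required.

x=1 y=0 z=1 w=1 u=1 v=0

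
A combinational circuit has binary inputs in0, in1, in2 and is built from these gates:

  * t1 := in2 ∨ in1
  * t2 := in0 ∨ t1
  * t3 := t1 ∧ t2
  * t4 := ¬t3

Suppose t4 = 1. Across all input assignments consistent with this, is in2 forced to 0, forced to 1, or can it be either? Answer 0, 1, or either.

0

t4 = ¬t3 must be 1, so t3 = 0.
Every assignment with t4 = 1 has in2 = 0; there are 2 such assignment(s).
  in0=0, in1=0, in2=0
  in0=1, in1=0, in2=0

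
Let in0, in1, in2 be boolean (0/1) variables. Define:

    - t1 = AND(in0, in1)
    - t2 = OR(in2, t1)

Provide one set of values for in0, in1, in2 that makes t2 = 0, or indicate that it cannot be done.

t2 = OR(in2, t1) must be 0, so both in2 = 0 and t1 = 0.
Check with in0=0, in1=0, in2=0:
t1 = AND(in0, in1) = AND(0, 0) = 0
t2 = OR(in2, t1) = OR(0, 0) = 0
So t2 = 0 as required.

in0=0, in1=0, in2=0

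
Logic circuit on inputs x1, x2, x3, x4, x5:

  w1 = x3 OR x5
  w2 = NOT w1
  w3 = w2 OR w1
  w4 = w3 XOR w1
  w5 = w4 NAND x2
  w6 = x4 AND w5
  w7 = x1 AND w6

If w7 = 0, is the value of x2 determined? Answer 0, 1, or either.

Both values of x2 occur among assignments with w7 = 0:
  x2=0: x1=0, x2=0, x3=0, x4=0, x5=0
  x2=1: x1=0, x2=1, x3=0, x4=0, x5=0

either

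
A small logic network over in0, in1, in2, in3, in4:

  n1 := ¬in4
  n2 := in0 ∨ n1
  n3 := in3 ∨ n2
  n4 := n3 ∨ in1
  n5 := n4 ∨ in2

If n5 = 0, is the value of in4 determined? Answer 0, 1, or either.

1

n5 = n4 ∨ in2 must be 0, so both n4 = 0 and in2 = 0.
n4 = n3 ∨ in1 must be 0, so both n3 = 0 and in1 = 0.
Every assignment with n5 = 0 has in4 = 1; there are 1 such assignment(s).
  in0=0, in1=0, in2=0, in3=0, in4=1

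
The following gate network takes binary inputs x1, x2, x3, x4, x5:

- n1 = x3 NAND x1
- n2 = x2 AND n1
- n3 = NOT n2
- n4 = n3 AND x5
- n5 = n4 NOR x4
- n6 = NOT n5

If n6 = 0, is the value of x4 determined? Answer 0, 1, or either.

0

n6 = NOT n5 must be 0, so n5 = 1.
n5 = n4 NOR x4 must be 1, so both n4 = 0 and x4 = 0.
Every assignment with n6 = 0 has x4 = 0; there are 11 such assignment(s).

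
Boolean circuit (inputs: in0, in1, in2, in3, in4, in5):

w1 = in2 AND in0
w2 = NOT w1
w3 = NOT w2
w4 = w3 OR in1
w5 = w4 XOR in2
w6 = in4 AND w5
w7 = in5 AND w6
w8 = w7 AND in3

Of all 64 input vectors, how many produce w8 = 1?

3

w8 = w7 AND in3 must be 1, so both w7 = 1 and in3 = 1.
w7 = in5 AND w6 must be 1, so both in5 = 1 and w6 = 1.
Satisfying assignments:
  in0=0, in1=0, in2=1, in3=1, in4=1, in5=1
  in0=0, in1=1, in2=0, in3=1, in4=1, in5=1
  in0=1, in1=1, in2=0, in3=1, in4=1, in5=1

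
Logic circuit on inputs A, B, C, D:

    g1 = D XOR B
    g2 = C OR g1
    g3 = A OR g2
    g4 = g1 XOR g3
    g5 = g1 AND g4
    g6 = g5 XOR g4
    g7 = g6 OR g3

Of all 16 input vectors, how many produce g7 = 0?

2

g7 = g6 OR g3 must be 0, so both g6 = 0 and g3 = 0.
g6 = g5 XOR g4 must be 0, so g5 and g4 are equal.
g3 = A OR g2 must be 0, so both A = 0 and g2 = 0.
Enumerating the 16 input combinations, 2 give g7 = 0 and 14 give g7 = 1.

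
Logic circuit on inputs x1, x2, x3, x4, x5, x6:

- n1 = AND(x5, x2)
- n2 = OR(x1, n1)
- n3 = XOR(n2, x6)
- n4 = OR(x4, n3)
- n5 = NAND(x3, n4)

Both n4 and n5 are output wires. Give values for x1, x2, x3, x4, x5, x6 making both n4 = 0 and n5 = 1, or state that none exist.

x1=1, x2=0, x3=0, x4=0, x5=1, x6=1

Check with x1=1, x2=0, x3=0, x4=0, x5=1, x6=1:
n1 = AND(x5, x2) = AND(1, 0) = 0
n2 = OR(x1, n1) = OR(1, 0) = 1
n3 = XOR(n2, x6) = XOR(1, 1) = 0
n4 = OR(x4, n3) = OR(0, 0) = 0
n5 = NAND(x3, n4) = NAND(0, 0) = 1
So n4 = 0 and n5 = 1.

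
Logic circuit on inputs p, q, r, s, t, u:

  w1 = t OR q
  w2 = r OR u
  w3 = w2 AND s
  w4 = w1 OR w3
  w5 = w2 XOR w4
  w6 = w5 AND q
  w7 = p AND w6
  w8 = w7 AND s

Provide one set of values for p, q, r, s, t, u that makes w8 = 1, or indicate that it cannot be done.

Check with p=1, q=1, r=0, s=1, t=0, u=0:
w1 = t OR q = 0 OR 1 = 1
w2 = r OR u = 0 OR 0 = 0
w3 = w2 AND s = 0 AND 1 = 0
w4 = w1 OR w3 = 1 OR 0 = 1
w5 = w2 XOR w4 = 0 XOR 1 = 1
w6 = w5 AND q = 1 AND 1 = 1
w7 = p AND w6 = 1 AND 1 = 1
w8 = w7 AND s = 1 AND 1 = 1
So w8 = 1 as required.

p=1, q=1, r=0, s=1, t=0, u=0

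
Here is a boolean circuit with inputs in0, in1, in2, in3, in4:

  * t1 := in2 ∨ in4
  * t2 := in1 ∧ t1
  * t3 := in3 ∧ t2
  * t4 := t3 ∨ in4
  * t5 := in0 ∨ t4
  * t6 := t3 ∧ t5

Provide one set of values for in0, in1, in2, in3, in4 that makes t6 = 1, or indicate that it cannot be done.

t6 = t3 ∧ t5 must be 1, so both t3 = 1 and t5 = 1.
t3 = in3 ∧ t2 must be 1, so both in3 = 1 and t2 = 1.
t5 = in0 ∨ t4 must be 1, so at least one of in0, t4 is 1.
Check with in0=0, in1=1, in2=1, in3=1, in4=0:
t1 = in2 ∨ in4 = 1 ∨ 0 = 1
t2 = in1 ∧ t1 = 1 ∧ 1 = 1
t3 = in3 ∧ t2 = 1 ∧ 1 = 1
t4 = t3 ∨ in4 = 1 ∨ 0 = 1
t5 = in0 ∨ t4 = 0 ∨ 1 = 1
t6 = t3 ∧ t5 = 1 ∧ 1 = 1
So t6 = 1 as required.

in0=0, in1=1, in2=1, in3=1, in4=0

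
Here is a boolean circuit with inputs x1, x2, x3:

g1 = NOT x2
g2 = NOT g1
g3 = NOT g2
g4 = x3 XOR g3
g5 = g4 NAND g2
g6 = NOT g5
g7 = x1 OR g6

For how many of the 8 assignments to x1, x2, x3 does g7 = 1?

5

g7 = x1 OR g6 must be 1, so at least one of x1, g6 is 1.
Satisfying assignments:
  x1=0, x2=1, x3=1
  x1=1, x2=0, x3=0
  x1=1, x2=0, x3=1
  x1=1, x2=1, x3=0
  x1=1, x2=1, x3=1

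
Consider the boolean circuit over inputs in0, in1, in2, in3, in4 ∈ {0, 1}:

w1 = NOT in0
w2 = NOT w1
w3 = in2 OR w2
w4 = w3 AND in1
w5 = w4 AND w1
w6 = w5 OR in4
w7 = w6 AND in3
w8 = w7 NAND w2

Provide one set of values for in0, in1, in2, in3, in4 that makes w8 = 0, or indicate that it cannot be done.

in0=1, in1=0, in2=1, in3=1, in4=1

Check with in0=1, in1=0, in2=1, in3=1, in4=1:
w1 = NOT in0 = NOT 1 = 0
w2 = NOT w1 = NOT 0 = 1
w3 = in2 OR w2 = 1 OR 1 = 1
w4 = w3 AND in1 = 1 AND 0 = 0
w5 = w4 AND w1 = 0 AND 0 = 0
w6 = w5 OR in4 = 0 OR 1 = 1
w7 = w6 AND in3 = 1 AND 1 = 1
w8 = w7 NAND w2 = 1 NAND 1 = 0
So w8 = 0 as required.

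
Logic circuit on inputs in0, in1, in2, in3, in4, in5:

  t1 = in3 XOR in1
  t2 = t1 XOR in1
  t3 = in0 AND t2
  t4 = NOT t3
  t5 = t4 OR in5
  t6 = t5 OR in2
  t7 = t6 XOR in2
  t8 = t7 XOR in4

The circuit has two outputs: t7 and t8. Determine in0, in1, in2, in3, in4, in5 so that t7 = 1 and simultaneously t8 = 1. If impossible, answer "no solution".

in0=0, in1=0, in2=0, in3=0, in4=0, in5=0

Check with in0=0, in1=0, in2=0, in3=0, in4=0, in5=0:
t1 = in3 XOR in1 = 0 XOR 0 = 0
t2 = t1 XOR in1 = 0 XOR 0 = 0
t3 = in0 AND t2 = 0 AND 0 = 0
t4 = NOT t3 = NOT 0 = 1
t5 = t4 OR in5 = 1 OR 0 = 1
t6 = t5 OR in2 = 1 OR 0 = 1
t7 = t6 XOR in2 = 1 XOR 0 = 1
t8 = t7 XOR in4 = 1 XOR 0 = 1
So t7 = 1 and t8 = 1.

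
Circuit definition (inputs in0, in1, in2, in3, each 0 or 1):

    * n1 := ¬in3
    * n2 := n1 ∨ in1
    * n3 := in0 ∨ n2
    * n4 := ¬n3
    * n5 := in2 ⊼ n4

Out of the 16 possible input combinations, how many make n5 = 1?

n5 = in2 ⊼ n4 must be 1, so at least one of in2, n4 is 0.
Enumerating the 16 input combinations, 15 give n5 = 1 and 1 give n5 = 0.

15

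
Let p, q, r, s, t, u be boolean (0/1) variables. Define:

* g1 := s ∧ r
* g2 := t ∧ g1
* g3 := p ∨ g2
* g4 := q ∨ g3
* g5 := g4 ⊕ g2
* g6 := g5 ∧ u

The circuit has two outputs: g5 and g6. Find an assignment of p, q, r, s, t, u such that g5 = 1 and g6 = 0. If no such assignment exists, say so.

p=1, q=0, r=0, s=0, t=0, u=0

Check with p=1, q=0, r=0, s=0, t=0, u=0:
g1 = s ∧ r = 0 ∧ 0 = 0
g2 = t ∧ g1 = 0 ∧ 0 = 0
g3 = p ∨ g2 = 1 ∨ 0 = 1
g4 = q ∨ g3 = 0 ∨ 1 = 1
g5 = g4 ⊕ g2 = 1 ⊕ 0 = 1
g6 = g5 ∧ u = 1 ∧ 0 = 0
So g5 = 1 and g6 = 0.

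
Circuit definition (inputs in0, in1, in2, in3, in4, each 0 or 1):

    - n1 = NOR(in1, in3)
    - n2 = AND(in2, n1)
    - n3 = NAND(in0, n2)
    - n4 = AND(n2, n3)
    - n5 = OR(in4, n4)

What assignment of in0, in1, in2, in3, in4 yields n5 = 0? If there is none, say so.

n5 = OR(in4, n4) must be 0, so both in4 = 0 and n4 = 0.
Check with in0=0, in1=0, in2=1, in3=1, in4=0:
n1 = NOR(in1, in3) = NOR(0, 1) = 0
n2 = AND(in2, n1) = AND(1, 0) = 0
n3 = NAND(in0, n2) = NAND(0, 0) = 1
n4 = AND(n2, n3) = AND(0, 1) = 0
n5 = OR(in4, n4) = OR(0, 0) = 0
So n5 = 0 as required.

in0=0, in1=0, in2=1, in3=1, in4=0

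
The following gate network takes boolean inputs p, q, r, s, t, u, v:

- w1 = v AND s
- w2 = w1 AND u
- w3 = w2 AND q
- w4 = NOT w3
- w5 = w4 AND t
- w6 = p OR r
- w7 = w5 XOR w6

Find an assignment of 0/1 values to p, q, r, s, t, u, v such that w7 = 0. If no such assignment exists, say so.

p=0, q=0, r=0, s=0, t=0, u=1, v=0

Check with p=0, q=0, r=0, s=0, t=0, u=1, v=0:
w1 = v AND s = 0 AND 0 = 0
w2 = w1 AND u = 0 AND 1 = 0
w3 = w2 AND q = 0 AND 0 = 0
w4 = NOT w3 = NOT 0 = 1
w5 = w4 AND t = 1 AND 0 = 0
w6 = p OR r = 0 OR 0 = 0
w7 = w5 XOR w6 = 0 XOR 0 = 0
So w7 = 0 as required.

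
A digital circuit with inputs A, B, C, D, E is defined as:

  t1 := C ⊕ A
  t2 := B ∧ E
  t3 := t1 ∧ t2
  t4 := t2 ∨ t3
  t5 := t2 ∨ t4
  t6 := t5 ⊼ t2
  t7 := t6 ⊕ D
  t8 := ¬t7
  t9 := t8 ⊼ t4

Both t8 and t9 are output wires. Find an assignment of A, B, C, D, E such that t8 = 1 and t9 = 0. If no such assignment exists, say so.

Check with A=0, B=1, C=1, D=0, E=1:
t1 = C ⊕ A = 1 ⊕ 0 = 1
t2 = B ∧ E = 1 ∧ 1 = 1
t3 = t1 ∧ t2 = 1 ∧ 1 = 1
t4 = t2 ∨ t3 = 1 ∨ 1 = 1
t5 = t2 ∨ t4 = 1 ∨ 1 = 1
t6 = t5 ⊼ t2 = 1 ⊼ 1 = 0
t7 = t6 ⊕ D = 0 ⊕ 0 = 0
t8 = ¬t7 = ¬0 = 1
t9 = t8 ⊼ t4 = 1 ⊼ 1 = 0
So t8 = 1 and t9 = 0.

A=0, B=1, C=1, D=0, E=1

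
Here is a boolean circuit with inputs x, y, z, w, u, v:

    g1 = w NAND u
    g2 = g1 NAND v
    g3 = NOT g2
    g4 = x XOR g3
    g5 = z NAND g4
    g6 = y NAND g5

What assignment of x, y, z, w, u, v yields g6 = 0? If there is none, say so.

x=0 y=1 z=1 w=0 u=0 v=0

g6 = y NAND g5 must be 0, so both y = 1 and g5 = 1.
Check with x=0 y=1 z=1 w=0 u=0 v=0:
g1 = w NAND u = 0 NAND 0 = 1
g2 = g1 NAND v = 1 NAND 0 = 1
g3 = NOT g2 = NOT 1 = 0
g4 = x XOR g3 = 0 XOR 0 = 0
g5 = z NAND g4 = 1 NAND 0 = 1
g6 = y NAND g5 = 1 NAND 1 = 0
So g6 = 0 as required.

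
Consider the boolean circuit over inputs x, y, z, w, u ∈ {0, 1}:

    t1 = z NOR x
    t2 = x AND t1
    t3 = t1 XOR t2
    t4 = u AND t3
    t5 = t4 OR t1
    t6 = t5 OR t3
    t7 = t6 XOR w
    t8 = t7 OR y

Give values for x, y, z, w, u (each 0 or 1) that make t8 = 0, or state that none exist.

x=1, y=0, z=0, w=0, u=0

t8 = t7 OR y must be 0, so both t7 = 0 and y = 0.
t7 = t6 XOR w must be 0, so t6 and w are equal.
Check with x=1, y=0, z=0, w=0, u=0:
t1 = z NOR x = 0 NOR 1 = 0
t2 = x AND t1 = 1 AND 0 = 0
t3 = t1 XOR t2 = 0 XOR 0 = 0
t4 = u AND t3 = 0 AND 0 = 0
t5 = t4 OR t1 = 0 OR 0 = 0
t6 = t5 OR t3 = 0 OR 0 = 0
t7 = t6 XOR w = 0 XOR 0 = 0
t8 = t7 OR y = 0 OR 0 = 0
So t8 = 0 as required.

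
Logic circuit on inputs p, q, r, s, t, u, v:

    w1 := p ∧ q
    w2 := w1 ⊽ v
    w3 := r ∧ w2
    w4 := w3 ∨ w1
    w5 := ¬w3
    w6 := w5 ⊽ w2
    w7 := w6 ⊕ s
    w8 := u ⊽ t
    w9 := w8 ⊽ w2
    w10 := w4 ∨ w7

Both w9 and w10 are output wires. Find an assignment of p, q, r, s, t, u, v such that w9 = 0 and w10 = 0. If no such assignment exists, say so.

p=1, q=0, r=0, s=0, t=0, u=0, v=0

Check with p=1, q=0, r=0, s=0, t=0, u=0, v=0:
w1 = p ∧ q = 1 ∧ 0 = 0
w2 = w1 ⊽ v = 0 ⊽ 0 = 1
w3 = r ∧ w2 = 0 ∧ 1 = 0
w4 = w3 ∨ w1 = 0 ∨ 0 = 0
w5 = ¬w3 = ¬0 = 1
w6 = w5 ⊽ w2 = 1 ⊽ 1 = 0
w7 = w6 ⊕ s = 0 ⊕ 0 = 0
w8 = u ⊽ t = 0 ⊽ 0 = 1
w9 = w8 ⊽ w2 = 1 ⊽ 1 = 0
w10 = w4 ∨ w7 = 0 ∨ 0 = 0
So w9 = 0 and w10 = 0.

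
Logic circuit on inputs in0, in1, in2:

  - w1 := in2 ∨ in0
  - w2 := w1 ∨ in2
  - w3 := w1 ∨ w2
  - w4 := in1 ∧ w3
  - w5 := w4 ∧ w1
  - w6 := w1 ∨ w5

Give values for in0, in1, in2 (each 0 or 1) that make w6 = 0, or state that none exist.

w6 = w1 ∨ w5 must be 0, so both w1 = 0 and w5 = 0.
w1 = in2 ∨ in0 must be 0, so both in2 = 0 and in0 = 0.
w5 = w4 ∧ w1 must be 0, so at least one of w4, w1 is 0.
Check with in0=0, in1=1, in2=0:
w1 = in2 ∨ in0 = 0 ∨ 0 = 0
w2 = w1 ∨ in2 = 0 ∨ 0 = 0
w3 = w1 ∨ w2 = 0 ∨ 0 = 0
w4 = in1 ∧ w3 = 1 ∧ 0 = 0
w5 = w4 ∧ w1 = 0 ∧ 0 = 0
w6 = w1 ∨ w5 = 0 ∨ 0 = 0
So w6 = 0 as required.

in0=0, in1=1, in2=0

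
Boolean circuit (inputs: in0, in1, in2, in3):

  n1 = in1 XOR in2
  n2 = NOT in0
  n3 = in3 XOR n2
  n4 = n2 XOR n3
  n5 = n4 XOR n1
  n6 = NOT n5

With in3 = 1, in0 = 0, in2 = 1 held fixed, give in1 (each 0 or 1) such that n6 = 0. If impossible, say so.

n6 = NOT n5 must be 0, so n5 = 1.
Check with in3 = 1, in0 = 0, in2 = 1 and in1=1:
n1 = in1 XOR in2 = 1 XOR 1 = 0
n2 = NOT in0 = NOT 0 = 1
n3 = in3 XOR n2 = 1 XOR 1 = 0
n4 = n2 XOR n3 = 1 XOR 0 = 1
n5 = n4 XOR n1 = 1 XOR 0 = 1
n6 = NOT n5 = NOT 1 = 0
So n6 = 0.

in1=1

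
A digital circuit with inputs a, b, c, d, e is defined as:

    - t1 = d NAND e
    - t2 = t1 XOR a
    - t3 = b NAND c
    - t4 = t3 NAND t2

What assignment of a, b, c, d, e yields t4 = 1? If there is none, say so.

Check with a=0 b=1 c=0 d=1 e=1:
t1 = d NAND e = 1 NAND 1 = 0
t2 = t1 XOR a = 0 XOR 0 = 0
t3 = b NAND c = 1 NAND 0 = 1
t4 = t3 NAND t2 = 1 NAND 0 = 1
So t4 = 1 as required.

a=0 b=1 c=0 d=1 e=1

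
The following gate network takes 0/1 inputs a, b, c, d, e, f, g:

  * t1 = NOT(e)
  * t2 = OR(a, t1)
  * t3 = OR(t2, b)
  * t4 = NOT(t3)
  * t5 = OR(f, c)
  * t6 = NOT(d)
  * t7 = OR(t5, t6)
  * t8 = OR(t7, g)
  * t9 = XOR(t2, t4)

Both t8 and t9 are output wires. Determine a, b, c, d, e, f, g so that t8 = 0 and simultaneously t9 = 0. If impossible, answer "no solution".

a=0 b=1 c=0 d=1 e=1 f=0 g=0

Check with a=0 b=1 c=0 d=1 e=1 f=0 g=0:
t1 = NOT(e) = NOT 1 = 0
t2 = OR(a, t1) = OR(0, 0) = 0
t3 = OR(t2, b) = OR(0, 1) = 1
t4 = NOT(t3) = NOT 1 = 0
t5 = OR(f, c) = OR(0, 0) = 0
t6 = NOT(d) = NOT 1 = 0
t7 = OR(t5, t6) = OR(0, 0) = 0
t8 = OR(t7, g) = OR(0, 0) = 0
t9 = XOR(t2, t4) = XOR(0, 0) = 0
So t8 = 0 and t9 = 0.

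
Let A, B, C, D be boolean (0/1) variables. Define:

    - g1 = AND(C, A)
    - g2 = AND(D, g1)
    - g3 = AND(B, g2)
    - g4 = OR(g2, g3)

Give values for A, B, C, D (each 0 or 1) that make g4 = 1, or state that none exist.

A=1, B=0, C=1, D=1

Check with A=1, B=0, C=1, D=1:
g1 = AND(C, A) = AND(1, 1) = 1
g2 = AND(D, g1) = AND(1, 1) = 1
g3 = AND(B, g2) = AND(0, 1) = 0
g4 = OR(g2, g3) = OR(1, 0) = 1
So g4 = 1 as required.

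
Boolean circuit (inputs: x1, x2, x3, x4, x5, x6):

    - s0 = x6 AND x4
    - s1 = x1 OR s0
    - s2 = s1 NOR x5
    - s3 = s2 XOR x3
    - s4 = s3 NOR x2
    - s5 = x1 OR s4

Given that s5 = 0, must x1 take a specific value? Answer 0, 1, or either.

s5 = x1 OR s4 must be 0, so both x1 = 0 and s4 = 0.
s4 = s3 NOR x2 must be 0, so at least one of s3, x2 is 1.
Every assignment with s5 = 0 has x1 = 0; there are 24 such assignment(s).

0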